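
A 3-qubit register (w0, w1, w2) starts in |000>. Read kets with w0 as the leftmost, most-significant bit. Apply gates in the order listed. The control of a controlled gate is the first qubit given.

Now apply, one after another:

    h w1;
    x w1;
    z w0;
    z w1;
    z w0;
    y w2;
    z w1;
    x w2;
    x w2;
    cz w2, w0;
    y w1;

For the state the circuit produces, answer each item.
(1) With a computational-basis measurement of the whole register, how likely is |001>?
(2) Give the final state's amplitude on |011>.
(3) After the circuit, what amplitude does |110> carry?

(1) Outcome |001> occurs with probability 1/2. Key observation: the block from step 8 through step 9 cancels to the identity and can be dropped.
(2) The amplitude on |011> is -sqrt(2)/2.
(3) The amplitude on |110> is 0.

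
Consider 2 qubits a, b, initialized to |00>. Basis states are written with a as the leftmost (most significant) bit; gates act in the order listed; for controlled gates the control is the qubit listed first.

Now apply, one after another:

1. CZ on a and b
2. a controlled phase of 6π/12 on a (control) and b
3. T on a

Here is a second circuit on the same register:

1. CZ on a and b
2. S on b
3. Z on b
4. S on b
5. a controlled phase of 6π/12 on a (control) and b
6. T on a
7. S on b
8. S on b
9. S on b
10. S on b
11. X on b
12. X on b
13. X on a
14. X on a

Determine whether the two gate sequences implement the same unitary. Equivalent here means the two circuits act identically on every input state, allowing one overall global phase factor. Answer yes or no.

Yes: on every input state the two circuits agree up to one overall phase factor.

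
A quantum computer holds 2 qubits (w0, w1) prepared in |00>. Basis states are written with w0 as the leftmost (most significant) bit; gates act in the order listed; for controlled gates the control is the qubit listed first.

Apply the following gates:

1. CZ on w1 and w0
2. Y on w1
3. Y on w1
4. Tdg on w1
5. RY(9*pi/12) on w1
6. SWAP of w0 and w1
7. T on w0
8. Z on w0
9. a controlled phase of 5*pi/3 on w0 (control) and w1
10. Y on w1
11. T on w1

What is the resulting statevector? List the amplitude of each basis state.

The final amplitudes are 0 on |00>, sqrt(2 - sqrt(2))*exp(3*I*pi/4)/2 on |01>, 0 on |10>, sqrt(sqrt(2) + 2)/2 on |11>.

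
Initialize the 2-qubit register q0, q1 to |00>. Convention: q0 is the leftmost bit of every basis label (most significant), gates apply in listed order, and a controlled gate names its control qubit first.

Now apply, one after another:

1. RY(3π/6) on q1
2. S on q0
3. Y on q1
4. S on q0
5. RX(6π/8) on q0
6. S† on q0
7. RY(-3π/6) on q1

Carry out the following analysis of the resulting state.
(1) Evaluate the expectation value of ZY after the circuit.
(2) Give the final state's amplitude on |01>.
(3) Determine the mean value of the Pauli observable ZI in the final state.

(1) The expectation value of ZY is 0.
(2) The amplitude on |01> is I*sqrt(2 - sqrt(2))/2.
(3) The expectation value of ZI is -sqrt(2)/2.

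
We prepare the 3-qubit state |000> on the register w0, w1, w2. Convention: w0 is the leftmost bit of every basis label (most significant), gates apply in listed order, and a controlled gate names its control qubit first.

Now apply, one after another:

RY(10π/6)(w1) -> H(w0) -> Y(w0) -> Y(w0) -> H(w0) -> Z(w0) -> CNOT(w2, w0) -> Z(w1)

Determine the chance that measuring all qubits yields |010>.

The probability of measuring |010> is 1/4. Key observation: the block from step 2 through step 5 cancels to the identity and can be dropped.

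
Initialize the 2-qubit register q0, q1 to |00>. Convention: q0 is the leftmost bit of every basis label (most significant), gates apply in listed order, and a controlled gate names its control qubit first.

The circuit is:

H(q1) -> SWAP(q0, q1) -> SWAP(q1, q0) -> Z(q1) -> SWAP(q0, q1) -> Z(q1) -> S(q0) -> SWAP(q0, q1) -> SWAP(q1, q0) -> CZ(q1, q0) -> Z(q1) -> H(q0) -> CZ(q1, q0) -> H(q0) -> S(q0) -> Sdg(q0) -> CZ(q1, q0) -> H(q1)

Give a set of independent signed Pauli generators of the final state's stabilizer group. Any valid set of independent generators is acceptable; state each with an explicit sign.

The stabilizer group can be generated by -YI, +IX, among other valid generating sets.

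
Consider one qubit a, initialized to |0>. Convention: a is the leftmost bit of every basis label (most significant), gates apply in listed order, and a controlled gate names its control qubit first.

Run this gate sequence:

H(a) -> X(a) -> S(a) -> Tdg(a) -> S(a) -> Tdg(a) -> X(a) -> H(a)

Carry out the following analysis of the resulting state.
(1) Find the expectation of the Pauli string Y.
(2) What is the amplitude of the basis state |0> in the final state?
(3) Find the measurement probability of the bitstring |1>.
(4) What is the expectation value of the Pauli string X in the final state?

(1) The observable Y averages to 1.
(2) The amplitude on |0> is 1/2 + I/2.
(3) The probability of measuring |1> is 1/2.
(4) In the final state, X has expectation 0.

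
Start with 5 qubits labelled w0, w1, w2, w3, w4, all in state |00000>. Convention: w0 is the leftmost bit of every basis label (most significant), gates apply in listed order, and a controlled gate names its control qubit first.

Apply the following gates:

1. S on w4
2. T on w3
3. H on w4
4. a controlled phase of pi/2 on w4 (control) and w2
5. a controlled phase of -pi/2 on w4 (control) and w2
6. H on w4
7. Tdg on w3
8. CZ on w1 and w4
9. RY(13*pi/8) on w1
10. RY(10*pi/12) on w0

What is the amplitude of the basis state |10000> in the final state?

|10000> carries amplitude -(sqrt(2) + sqrt(6))*cos(3*pi/16)/4 in the final state.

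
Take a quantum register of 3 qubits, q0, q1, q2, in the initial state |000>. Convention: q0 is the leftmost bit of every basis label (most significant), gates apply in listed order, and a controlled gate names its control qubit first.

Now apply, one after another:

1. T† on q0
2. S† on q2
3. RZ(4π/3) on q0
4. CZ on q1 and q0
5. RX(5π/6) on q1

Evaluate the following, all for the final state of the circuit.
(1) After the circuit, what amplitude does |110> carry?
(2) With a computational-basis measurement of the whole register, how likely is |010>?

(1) |110> carries amplitude 0 in the final state.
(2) The probability of measuring |010> is sqrt(3)/4 + 1/2.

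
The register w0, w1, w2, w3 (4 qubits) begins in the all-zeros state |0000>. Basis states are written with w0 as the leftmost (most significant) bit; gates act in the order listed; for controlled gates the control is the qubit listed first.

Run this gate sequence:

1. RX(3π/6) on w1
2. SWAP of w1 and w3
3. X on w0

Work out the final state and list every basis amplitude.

After the circuit, the state carries amplitude sqrt(2)/2 on |1000>, -sqrt(2)*I/2 on |1001>, and 0 on every other basis state.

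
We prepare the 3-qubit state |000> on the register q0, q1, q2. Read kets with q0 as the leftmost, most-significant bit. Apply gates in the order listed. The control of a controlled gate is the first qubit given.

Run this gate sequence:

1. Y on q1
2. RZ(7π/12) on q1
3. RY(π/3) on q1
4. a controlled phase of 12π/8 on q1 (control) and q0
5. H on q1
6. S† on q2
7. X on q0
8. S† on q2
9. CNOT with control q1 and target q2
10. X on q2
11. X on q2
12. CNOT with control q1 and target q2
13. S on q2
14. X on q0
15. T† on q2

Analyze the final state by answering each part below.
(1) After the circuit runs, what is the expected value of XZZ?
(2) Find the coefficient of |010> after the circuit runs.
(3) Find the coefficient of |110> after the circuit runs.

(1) In the final state, XZZ has expectation 0. Key observation: gates 7-14 undo each other exactly, leaving only the rest of the circuit to track.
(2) The final state's coefficient on |010> equals (-sqrt(6) - sqrt(2))*exp(19*I*pi/24)/4.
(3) The final state's coefficient on |110> equals 0.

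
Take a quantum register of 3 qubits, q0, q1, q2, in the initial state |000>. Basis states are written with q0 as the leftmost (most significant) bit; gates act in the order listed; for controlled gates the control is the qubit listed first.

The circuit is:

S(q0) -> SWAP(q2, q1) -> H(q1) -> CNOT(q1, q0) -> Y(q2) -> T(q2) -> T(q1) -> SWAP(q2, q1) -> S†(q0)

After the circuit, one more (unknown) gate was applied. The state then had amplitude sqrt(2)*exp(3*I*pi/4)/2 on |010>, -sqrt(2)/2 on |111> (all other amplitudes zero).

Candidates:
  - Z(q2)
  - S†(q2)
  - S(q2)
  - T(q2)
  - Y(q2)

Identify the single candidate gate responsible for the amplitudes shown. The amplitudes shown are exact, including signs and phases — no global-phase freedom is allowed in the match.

The unique candidate consistent with the amplitudes is S(q2).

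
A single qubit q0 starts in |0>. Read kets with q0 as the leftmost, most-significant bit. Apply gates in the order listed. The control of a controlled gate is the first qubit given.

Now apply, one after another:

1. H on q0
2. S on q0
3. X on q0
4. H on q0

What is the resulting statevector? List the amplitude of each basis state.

The resulting statevector has amplitude 1/2 + I/2 on |0>, -1/2 + I/2 on |1>.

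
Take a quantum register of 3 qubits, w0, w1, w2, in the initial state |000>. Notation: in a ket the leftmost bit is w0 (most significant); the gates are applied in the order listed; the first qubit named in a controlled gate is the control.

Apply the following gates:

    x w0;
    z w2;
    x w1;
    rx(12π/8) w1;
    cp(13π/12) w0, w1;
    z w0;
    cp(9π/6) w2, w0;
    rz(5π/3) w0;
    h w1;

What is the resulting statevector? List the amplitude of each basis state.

The final amplitudes are (-1 + exp(5*I*pi/12))*exp(11*I*pi/12)/2 on |100>, -exp(I*pi/3)/2 + exp(11*I*pi/12)/2 on |110>, and 0 on every other basis state.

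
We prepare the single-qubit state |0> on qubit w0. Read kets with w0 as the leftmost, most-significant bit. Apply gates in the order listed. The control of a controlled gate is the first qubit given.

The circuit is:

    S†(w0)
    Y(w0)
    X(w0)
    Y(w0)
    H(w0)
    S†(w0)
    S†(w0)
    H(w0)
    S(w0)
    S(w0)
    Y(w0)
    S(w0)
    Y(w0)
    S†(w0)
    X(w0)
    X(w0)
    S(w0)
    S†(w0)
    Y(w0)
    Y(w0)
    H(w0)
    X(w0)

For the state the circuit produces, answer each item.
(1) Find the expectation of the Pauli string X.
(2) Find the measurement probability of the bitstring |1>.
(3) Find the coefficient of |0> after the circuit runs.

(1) The observable X averages to 1.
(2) Outcome |1> occurs with probability 1/2.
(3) |0> carries amplitude -sqrt(2)*I/2 in the final state.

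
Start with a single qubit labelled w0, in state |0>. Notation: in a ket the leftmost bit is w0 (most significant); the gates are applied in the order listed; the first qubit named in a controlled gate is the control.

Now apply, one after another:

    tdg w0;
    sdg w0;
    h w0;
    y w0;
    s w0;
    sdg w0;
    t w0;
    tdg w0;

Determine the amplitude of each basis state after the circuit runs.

The final amplitudes are -sqrt(2)*I/2 on |0>, sqrt(2)*I/2 on |1>.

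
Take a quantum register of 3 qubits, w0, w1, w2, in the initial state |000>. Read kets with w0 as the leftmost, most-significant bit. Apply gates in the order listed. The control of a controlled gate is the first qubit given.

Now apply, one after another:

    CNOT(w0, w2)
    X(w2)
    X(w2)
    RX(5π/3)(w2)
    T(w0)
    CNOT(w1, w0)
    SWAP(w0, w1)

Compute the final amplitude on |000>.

|000> carries amplitude -sqrt(3)/2 in the final state.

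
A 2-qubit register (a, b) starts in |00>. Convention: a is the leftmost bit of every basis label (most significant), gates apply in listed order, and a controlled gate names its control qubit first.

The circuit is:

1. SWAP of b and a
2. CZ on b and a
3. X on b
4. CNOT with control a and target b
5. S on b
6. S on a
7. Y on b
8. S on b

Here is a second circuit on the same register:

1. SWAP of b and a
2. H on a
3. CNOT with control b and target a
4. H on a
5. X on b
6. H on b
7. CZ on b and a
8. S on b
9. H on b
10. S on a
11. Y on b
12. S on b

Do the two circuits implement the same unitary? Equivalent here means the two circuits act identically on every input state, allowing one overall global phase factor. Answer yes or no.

No — the two circuits implement different unitaries, even allowing a global phase.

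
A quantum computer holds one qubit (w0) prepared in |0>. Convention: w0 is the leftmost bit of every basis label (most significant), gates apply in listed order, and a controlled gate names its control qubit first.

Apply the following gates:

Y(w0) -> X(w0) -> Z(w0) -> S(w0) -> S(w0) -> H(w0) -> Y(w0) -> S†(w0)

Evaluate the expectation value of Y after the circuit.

The observable Y averages to 1.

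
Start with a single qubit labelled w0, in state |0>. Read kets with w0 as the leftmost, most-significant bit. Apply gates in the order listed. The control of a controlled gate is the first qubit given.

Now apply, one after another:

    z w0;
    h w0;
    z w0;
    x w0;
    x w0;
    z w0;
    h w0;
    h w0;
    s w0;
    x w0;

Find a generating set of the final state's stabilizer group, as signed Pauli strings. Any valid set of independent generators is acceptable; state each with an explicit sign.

The final state is stabilized by the group generated by -Y; other independent generating sets are equally valid.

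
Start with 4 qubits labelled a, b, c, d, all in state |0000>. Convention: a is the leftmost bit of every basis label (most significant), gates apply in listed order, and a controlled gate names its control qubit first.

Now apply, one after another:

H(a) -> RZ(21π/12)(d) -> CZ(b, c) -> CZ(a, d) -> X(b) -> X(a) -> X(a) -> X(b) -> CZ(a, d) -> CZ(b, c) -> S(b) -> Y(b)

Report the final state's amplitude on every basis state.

The final amplitudes are -sqrt(2)*exp(5*I*pi/8)/2 on |0100>, -sqrt(2)*exp(5*I*pi/8)/2 on |1100>, and 0 on every other basis state.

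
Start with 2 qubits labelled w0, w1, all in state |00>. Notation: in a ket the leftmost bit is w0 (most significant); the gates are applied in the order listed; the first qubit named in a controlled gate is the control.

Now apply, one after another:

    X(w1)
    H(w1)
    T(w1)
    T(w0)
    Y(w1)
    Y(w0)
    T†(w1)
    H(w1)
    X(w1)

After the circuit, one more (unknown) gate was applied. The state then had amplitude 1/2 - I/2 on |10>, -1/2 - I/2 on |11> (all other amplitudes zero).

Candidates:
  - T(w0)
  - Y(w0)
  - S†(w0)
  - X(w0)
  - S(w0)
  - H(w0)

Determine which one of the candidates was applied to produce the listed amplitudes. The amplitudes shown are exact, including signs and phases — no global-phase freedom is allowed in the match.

The applied gate was T(w0).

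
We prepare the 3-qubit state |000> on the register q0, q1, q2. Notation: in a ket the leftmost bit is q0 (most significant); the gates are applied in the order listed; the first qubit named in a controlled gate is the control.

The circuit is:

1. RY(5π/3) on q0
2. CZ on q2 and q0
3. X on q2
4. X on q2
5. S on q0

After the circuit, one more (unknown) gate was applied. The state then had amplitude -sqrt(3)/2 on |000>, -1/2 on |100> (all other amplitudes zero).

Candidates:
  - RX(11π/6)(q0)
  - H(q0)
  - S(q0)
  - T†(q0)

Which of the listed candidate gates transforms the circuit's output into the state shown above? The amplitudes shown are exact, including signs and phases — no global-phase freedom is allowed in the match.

The applied gate was S(q0). Key observation: the block from step 3 through step 4 cancels to the identity and can be dropped.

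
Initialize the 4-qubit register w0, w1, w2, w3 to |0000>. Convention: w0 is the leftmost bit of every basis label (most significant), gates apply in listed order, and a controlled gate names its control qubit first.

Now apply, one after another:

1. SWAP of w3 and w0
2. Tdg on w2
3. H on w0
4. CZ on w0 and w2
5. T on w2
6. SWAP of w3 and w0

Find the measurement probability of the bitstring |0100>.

A full measurement returns |0100> with probability 0.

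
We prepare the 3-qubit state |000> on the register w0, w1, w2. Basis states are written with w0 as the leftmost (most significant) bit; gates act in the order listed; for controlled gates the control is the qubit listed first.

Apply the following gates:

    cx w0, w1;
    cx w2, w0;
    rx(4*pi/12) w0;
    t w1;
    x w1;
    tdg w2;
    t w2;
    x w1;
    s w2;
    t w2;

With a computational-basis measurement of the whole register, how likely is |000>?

The probability of measuring |000> is 3/4. Key observation: gates 5-8 undo each other exactly, leaving only the rest of the circuit to track.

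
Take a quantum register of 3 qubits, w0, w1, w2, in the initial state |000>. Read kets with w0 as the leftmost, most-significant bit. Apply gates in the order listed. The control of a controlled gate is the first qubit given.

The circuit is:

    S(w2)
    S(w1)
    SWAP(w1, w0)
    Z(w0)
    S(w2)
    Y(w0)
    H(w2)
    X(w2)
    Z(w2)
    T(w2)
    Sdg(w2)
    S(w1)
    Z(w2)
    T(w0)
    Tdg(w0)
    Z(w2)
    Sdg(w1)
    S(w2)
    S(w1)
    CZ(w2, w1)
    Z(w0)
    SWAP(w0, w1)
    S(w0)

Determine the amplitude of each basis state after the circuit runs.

After the circuit, the state carries amplitude -sqrt(2)*I/2 on |010>, sqrt(2)*exp(3*I*pi/4)/2 on |011>, and 0 on every other basis state. Key observation: the block from step 11 through step 18 cancels to the identity and can be dropped.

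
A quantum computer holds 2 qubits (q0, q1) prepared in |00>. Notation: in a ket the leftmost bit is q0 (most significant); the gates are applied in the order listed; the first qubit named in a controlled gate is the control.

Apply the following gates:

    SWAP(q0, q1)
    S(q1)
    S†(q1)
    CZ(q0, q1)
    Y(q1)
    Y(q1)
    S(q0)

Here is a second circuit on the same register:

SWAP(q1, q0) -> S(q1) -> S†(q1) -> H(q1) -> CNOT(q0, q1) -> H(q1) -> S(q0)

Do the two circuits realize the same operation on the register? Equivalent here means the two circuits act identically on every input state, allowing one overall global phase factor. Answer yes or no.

Yes: on every input state the two circuits agree up to one overall phase factor.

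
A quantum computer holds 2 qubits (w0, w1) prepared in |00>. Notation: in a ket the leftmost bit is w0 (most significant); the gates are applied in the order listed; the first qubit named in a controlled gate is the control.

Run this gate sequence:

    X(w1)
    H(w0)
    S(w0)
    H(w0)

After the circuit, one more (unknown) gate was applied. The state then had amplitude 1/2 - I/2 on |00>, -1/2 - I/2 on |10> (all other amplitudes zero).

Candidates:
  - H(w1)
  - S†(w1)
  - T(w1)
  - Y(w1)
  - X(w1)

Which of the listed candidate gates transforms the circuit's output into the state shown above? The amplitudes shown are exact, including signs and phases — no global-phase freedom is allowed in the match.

The applied gate was Y(w1).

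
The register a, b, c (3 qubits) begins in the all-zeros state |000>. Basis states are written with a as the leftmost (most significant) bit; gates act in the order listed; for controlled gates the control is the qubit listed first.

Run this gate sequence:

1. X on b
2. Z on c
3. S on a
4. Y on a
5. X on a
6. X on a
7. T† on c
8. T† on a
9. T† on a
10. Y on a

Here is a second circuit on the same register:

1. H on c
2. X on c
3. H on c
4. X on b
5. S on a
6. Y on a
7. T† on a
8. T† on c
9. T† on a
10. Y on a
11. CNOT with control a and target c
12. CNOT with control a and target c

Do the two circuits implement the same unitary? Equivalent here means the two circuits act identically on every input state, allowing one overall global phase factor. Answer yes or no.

Yes, they are equivalent — the unitaries differ by at most a global phase.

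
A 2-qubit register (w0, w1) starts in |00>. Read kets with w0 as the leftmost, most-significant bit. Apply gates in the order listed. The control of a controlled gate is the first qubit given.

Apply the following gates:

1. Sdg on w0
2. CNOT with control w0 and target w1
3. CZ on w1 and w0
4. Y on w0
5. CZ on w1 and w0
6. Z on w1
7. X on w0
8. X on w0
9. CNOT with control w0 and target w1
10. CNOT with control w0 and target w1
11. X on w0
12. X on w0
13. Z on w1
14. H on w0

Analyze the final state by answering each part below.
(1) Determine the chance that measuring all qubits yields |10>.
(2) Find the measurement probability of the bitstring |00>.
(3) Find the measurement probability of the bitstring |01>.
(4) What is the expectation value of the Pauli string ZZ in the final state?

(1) The probability of measuring |10> is 1/2. Key observation: the block from step 6 through step 13 cancels to the identity and can be dropped.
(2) The probability of measuring |00> is 1/2.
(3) Outcome |01> occurs with probability 0.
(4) In the final state, ZZ has expectation 0.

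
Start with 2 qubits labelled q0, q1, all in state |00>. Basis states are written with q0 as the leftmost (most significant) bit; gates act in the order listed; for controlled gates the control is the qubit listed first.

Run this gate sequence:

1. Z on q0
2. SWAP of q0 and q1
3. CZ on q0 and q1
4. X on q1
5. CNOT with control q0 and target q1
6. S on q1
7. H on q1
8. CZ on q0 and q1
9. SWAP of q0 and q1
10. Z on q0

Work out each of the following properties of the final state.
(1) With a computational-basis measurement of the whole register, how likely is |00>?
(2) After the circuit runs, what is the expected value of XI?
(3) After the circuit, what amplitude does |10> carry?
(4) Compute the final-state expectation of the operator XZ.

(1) Outcome |00> occurs with probability 1/2.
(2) The expectation value of XI is 1.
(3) The amplitude on |10> is sqrt(2)*I/2.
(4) In the final state, XZ has expectation 1.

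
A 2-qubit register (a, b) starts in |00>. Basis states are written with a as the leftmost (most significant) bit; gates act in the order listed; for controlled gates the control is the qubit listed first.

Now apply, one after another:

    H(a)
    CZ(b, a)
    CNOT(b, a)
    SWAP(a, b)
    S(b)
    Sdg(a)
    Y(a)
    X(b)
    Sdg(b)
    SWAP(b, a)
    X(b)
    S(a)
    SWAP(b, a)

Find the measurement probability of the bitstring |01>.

Outcome |01> occurs with probability 1/2.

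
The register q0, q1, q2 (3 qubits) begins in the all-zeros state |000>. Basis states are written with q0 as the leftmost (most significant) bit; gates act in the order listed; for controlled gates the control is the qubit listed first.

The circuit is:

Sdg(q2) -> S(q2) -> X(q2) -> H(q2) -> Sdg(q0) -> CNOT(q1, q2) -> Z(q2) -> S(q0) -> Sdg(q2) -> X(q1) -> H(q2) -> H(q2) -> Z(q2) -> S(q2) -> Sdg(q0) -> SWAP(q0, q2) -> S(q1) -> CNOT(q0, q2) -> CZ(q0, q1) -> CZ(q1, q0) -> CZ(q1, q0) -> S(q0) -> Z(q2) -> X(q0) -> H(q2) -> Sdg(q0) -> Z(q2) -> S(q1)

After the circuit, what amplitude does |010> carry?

|010> carries amplitude I/2 in the final state. Key observation: the block from step 20 through step 21 cancels to the identity and can be dropped.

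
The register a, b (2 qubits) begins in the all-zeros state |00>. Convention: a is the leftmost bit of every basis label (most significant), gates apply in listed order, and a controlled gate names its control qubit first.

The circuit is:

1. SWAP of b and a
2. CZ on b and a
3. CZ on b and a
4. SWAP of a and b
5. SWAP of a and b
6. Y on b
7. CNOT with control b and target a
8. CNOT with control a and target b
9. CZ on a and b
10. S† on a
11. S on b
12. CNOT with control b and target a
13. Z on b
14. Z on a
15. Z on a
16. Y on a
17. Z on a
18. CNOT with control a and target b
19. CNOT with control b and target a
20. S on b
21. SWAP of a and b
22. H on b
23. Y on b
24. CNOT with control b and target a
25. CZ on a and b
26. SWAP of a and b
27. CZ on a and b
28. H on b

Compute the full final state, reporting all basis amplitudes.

The resulting statevector has amplitude -1/2 on |00>, -1/2 on |01>, 1/2 on |10>, -1/2 on |11>. Key observation: gates 4-5 undo each other exactly, leaving only the rest of the circuit to track.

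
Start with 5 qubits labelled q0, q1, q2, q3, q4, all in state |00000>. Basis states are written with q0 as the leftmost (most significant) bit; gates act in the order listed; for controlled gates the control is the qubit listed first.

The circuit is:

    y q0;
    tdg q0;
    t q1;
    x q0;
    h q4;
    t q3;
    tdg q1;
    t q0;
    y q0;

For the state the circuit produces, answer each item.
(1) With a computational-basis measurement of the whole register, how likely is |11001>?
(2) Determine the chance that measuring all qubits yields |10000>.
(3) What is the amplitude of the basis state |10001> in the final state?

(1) Outcome |11001> occurs with probability 0.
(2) A full measurement returns |10000> with probability 1/2.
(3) The amplitude on |10001> is sqrt(2)*exp(3*I*pi/4)/2.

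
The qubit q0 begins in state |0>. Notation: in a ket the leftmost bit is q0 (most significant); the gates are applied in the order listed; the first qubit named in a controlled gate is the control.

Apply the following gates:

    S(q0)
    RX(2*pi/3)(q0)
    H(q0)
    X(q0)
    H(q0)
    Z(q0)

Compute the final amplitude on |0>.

The final state's coefficient on |0> equals 1/2. Key observation: gates 3-6 undo each other exactly, leaving only the rest of the circuit to track.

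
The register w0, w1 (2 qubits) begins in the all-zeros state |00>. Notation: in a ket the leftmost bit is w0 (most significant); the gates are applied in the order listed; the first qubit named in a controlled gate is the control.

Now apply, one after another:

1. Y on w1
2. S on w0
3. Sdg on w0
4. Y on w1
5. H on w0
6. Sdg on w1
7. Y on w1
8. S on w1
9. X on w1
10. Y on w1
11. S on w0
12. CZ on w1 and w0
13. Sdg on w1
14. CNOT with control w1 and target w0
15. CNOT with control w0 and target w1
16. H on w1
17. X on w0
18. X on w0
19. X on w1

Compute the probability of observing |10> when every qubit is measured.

A full measurement returns |10> with probability 1/4. Key observation: gates 1-4 undo each other exactly, leaving only the rest of the circuit to track.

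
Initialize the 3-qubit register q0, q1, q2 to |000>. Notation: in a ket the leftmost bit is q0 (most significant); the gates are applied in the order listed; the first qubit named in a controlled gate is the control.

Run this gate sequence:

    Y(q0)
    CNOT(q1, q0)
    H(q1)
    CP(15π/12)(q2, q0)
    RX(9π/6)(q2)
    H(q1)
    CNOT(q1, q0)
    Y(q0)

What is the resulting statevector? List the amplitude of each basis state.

The final amplitudes are -sqrt(2)/2 on |000>, -sqrt(2)*I/2 on |001>, and 0 on every other basis state.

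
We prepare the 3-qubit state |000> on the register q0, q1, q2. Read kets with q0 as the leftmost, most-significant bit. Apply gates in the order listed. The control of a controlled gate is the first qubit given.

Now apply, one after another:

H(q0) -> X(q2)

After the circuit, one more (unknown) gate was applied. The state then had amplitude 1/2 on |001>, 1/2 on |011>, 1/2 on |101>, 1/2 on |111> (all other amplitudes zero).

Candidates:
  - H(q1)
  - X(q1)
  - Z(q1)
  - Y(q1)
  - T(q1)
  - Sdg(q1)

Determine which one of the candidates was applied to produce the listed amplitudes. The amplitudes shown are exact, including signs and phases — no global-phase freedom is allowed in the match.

It was H(q1) that produced the state shown.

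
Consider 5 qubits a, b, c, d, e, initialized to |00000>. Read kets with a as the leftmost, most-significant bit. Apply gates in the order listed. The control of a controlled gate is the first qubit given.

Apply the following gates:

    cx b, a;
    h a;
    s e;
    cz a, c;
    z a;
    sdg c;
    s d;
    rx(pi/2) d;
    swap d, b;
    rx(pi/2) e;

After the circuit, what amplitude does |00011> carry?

The final state's coefficient on |00011> equals 0.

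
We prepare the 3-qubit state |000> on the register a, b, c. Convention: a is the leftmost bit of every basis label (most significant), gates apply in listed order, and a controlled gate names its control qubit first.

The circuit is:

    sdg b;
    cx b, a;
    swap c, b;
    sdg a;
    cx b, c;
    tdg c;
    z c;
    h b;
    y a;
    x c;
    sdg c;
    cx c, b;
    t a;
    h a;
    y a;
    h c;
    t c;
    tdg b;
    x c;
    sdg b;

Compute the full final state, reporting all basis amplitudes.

After the circuit, the state carries amplitude sqrt(2)/4 on |000>, sqrt(2)*exp(3*I*pi/4)/4 on |001>, -sqrt(2)*exp(I*pi/4)/4 on |010>, sqrt(2)/4 on |011>, sqrt(2)/4 on |100>, sqrt(2)*exp(3*I*pi/4)/4 on |101>, -sqrt(2)*exp(I*pi/4)/4 on |110>, sqrt(2)/4 on |111>.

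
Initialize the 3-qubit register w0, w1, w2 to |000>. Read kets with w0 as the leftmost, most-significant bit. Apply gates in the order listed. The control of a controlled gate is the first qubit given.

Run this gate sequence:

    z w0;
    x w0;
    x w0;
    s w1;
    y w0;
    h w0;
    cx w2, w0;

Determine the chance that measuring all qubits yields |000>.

A full measurement returns |000> with probability 1/2. Key observation: the block from step 2 through step 3 cancels to the identity and can be dropped.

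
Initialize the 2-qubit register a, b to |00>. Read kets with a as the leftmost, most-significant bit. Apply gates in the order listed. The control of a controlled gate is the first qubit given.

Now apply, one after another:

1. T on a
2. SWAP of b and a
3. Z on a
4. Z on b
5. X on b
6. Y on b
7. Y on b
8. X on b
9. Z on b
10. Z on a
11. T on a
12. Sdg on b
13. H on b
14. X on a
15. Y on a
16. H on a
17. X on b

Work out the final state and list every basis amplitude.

The final amplitudes are -I/2 on |00>, -I/2 on |01>, -I/2 on |10>, -I/2 on |11>. Key observation: gates 3-10 undo each other exactly, leaving only the rest of the circuit to track.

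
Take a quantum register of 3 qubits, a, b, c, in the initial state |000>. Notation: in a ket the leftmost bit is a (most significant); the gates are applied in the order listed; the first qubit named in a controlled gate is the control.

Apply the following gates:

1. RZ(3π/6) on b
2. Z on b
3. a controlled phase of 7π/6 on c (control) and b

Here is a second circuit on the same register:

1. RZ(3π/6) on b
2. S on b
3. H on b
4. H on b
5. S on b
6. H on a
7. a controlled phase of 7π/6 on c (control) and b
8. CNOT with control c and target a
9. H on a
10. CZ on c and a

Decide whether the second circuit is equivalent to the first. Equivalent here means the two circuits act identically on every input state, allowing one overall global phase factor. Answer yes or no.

Yes: on every input state the two circuits agree up to one overall phase factor.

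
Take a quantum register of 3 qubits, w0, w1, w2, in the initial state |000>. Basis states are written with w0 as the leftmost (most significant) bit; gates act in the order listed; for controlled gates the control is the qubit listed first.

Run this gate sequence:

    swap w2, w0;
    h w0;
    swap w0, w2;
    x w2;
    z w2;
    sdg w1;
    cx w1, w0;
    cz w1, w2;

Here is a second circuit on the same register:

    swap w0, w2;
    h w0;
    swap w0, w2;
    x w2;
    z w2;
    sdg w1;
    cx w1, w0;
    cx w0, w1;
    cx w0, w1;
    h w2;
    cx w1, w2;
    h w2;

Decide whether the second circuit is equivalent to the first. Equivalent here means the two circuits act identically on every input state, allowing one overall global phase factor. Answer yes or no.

Yes: on every input state the two circuits agree up to one overall phase factor.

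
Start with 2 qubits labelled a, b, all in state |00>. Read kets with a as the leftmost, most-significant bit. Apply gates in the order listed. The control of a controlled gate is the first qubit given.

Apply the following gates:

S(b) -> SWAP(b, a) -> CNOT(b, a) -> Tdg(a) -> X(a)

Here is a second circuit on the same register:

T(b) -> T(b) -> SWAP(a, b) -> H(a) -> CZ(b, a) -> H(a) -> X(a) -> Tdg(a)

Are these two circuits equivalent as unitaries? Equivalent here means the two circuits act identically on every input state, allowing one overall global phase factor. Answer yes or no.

No, they are not equivalent — no single phase factor reconciles the two unitaries.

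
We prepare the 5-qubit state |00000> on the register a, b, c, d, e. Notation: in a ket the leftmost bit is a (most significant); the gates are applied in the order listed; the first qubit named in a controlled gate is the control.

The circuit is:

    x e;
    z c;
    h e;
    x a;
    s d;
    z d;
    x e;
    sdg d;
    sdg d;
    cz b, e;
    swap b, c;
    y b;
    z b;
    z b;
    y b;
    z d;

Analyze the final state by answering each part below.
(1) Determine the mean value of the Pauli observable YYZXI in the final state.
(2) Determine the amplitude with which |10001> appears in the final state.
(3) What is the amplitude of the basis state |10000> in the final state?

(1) The expectation value of YYZXI is 0. Key observation: steps 12-15 multiply out to the identity, so the circuit reduces to the remaining gates.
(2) The final state's coefficient on |10001> equals sqrt(2)/2.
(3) The amplitude on |10000> is -sqrt(2)/2.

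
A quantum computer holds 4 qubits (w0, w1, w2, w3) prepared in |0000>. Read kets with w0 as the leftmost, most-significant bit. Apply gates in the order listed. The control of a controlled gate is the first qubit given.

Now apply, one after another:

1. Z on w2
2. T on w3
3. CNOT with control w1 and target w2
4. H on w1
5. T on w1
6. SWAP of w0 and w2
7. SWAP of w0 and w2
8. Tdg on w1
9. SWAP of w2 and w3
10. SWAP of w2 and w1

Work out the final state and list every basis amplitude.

After the circuit, the state carries amplitude sqrt(2)/2 on |0000>, sqrt(2)/2 on |0010>, and 0 on every other basis state. Key observation: steps 5-8 multiply out to the identity, so the circuit reduces to the remaining gates.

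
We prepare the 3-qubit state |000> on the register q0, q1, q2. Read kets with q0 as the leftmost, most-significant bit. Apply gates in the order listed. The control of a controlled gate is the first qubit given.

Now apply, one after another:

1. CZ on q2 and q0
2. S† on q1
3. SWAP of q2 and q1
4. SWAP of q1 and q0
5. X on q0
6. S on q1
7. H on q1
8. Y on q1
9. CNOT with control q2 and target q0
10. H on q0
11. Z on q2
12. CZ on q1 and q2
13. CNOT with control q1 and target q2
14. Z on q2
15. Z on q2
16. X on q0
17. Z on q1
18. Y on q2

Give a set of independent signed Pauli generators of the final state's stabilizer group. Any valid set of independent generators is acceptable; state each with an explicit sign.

The stabilizer group can be generated by -XII, -IXX, -IZZ, among other valid generating sets.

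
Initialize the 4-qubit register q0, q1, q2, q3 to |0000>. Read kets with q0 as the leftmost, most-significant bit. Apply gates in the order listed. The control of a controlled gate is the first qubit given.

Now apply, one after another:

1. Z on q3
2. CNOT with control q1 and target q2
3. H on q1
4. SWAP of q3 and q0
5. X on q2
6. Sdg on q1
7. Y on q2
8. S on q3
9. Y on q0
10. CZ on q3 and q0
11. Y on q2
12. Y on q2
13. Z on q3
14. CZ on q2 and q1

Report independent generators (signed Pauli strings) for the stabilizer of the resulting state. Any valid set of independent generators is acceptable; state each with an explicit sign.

One valid set of independent stabilizer generators is -IYII, -ZIII, +IIZI, +IIIZ (any independent generating set of the same group is equally correct).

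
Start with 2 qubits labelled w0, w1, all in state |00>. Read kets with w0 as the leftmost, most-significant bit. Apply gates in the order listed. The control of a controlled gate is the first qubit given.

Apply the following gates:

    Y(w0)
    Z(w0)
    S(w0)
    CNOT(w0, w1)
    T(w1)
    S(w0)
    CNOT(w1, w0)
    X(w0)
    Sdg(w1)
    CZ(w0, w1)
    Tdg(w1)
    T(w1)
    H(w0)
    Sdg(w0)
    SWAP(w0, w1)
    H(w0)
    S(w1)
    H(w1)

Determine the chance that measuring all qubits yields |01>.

A full measurement returns |01> with probability 1/2.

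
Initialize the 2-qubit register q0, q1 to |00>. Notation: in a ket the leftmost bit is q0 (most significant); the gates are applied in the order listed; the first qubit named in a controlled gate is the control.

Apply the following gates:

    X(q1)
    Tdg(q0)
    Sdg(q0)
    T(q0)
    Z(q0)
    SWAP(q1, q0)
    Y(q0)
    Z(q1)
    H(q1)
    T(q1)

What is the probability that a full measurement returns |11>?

A full measurement returns |11> with probability 0.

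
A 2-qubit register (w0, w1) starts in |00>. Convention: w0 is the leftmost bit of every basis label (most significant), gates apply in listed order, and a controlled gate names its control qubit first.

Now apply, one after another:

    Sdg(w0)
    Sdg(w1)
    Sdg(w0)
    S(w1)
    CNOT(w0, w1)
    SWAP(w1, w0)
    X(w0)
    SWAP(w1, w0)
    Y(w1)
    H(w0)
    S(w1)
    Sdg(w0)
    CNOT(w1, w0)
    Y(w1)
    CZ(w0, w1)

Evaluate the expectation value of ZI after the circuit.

The expectation value of ZI is 0.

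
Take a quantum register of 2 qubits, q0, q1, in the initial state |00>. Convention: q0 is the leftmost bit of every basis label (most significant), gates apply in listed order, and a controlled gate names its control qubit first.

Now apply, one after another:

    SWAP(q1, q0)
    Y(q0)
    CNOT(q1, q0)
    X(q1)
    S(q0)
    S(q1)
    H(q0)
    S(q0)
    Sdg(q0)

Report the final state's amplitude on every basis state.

After the circuit, the state carries amplitude 0 on |00>, -sqrt(2)*I/2 on |01>, 0 on |10>, sqrt(2)*I/2 on |11>.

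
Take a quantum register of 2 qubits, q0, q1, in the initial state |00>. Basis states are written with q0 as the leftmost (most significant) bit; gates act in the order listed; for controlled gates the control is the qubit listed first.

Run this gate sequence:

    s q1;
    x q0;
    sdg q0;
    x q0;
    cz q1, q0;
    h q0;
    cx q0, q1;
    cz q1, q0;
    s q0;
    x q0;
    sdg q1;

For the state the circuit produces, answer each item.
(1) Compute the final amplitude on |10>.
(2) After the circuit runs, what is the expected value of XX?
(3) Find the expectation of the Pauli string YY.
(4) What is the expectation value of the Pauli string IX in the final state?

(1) The amplitude on |10> is -sqrt(2)*I/2.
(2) The observable XX averages to -1.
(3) The observable YY averages to -1.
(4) The observable IX averages to 0.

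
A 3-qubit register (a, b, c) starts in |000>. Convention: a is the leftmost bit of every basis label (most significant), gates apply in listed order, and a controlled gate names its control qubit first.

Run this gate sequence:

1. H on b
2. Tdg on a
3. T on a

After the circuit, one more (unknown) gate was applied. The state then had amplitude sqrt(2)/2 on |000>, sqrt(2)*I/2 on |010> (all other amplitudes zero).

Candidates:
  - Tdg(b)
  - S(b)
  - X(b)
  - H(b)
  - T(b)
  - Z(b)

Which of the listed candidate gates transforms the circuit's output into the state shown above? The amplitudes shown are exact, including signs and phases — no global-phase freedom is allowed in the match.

The unique candidate consistent with the amplitudes is S(b).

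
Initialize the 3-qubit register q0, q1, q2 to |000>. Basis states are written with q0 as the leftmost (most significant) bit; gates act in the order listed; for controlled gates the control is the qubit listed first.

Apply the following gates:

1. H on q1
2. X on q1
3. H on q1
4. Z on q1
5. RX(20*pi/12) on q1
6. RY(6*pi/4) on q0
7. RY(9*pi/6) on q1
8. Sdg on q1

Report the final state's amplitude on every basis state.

The final amplitudes are -sqrt(3)/4 - I/4 on |000>, 0 on |001>, -1/4 - sqrt(3)*I/4 on |010>, 0 on |011>, sqrt(3)/4 + I/4 on |100>, 0 on |101>, 1/4 + sqrt(3)*I/4 on |110>, 0 on |111>. Key observation: the block from step 1 through step 4 cancels to the identity and can be dropped.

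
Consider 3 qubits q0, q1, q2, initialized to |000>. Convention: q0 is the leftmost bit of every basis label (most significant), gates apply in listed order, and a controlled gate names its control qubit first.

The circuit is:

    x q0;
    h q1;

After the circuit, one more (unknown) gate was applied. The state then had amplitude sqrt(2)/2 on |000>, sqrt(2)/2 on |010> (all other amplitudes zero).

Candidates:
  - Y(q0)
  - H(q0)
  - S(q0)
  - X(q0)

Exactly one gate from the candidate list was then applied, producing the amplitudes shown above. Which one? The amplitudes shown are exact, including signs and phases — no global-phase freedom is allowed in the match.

The applied gate was X(q0).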